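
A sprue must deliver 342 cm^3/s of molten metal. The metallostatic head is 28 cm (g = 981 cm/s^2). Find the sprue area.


Formula: v = sqrt(2*g*h), A = Q/v
Velocity: v = sqrt(2 * 981 * 28) = sqrt(54936) = 234.3843 cm/s
Sprue area: A = Q / v = 342 / 234.3843 = 1.4591 cm^2

1.4591 cm^2


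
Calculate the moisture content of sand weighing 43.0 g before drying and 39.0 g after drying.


Formula: MC = (W_wet - W_dry) / W_wet * 100
Water mass = 43.0 - 39.0 = 4.0 g
MC = 4.0 / 43.0 * 100 = 9.3023%

Final answer: 9.3023%


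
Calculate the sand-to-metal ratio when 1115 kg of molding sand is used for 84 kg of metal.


Formula: Sand-to-Metal Ratio = W_sand / W_metal
Ratio = 1115 kg / 84 kg = 13.2738

Answer: 13.2738


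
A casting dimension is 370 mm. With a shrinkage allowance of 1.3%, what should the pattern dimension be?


Formula: L_pattern = L_casting * (1 + shrinkage_rate/100)
Shrinkage factor = 1 + 1.3/100 = 1.013
L_pattern = 370 mm * 1.013 = 374.8100 mm

374.8100 mm


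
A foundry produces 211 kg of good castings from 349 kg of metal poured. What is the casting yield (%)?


Formula: Casting Yield = (W_good / W_total) * 100
Yield = (211 kg / 349 kg) * 100 = 60.4585%

Answer: 60.4585%


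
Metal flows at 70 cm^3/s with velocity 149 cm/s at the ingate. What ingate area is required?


Formula: A_ingate = Q / v  (continuity equation)
A = 70 cm^3/s / 149 cm/s = 0.4698 cm^2

Answer: 0.4698 cm^2


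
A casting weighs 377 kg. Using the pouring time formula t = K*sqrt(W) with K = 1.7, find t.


Formula: t = K * sqrt(W)
sqrt(W) = sqrt(377) = 19.41649
t = 1.7 * 19.41649 = 33.0080 s


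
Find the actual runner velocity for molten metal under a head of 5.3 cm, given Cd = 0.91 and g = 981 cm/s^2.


Formula: v = Cd * sqrt(2 * g * h)  (Torricelli with discharge coefficient)
2*g*h = 2 * 981 * 5.3 = 10398.6 cm^2/s^2
sqrt(10398.6) = 101.97353 cm/s
v = 0.91 * 101.97353 = 92.7959 cm/s

Final answer: 92.7959 cm/s


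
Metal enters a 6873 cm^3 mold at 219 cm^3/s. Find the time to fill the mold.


Formula: t_fill = V_mold / Q_flow
t = 6873 cm^3 / 219 cm^3/s = 31.3836 s


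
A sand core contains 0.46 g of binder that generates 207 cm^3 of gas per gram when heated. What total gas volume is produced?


Formula: V_gas = W_binder * gas_evolution_rate
V = 0.46 g * 207 cm^3/g = 95.2200 cm^3


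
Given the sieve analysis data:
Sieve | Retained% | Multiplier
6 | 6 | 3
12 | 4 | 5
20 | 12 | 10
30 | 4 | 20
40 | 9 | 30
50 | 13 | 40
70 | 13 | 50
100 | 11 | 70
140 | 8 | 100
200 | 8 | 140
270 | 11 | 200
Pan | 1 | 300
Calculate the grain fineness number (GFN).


Formula: GFN = sum(pct * multiplier) / sum(pct)
sum(pct * multiplier) = 6868
sum(pct) = 100
GFN = 6868 / 100 = 68.68

Answer: 68.68


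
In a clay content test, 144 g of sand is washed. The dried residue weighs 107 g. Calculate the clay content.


Formula: Clay% = (W_total - W_washed) / W_total * 100
Clay mass = 144 - 107 = 37 g
Clay% = 37 / 144 * 100 = 25.6944%

Answer: 25.6944%


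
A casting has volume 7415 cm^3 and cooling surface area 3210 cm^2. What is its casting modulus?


Formula: Casting Modulus M = V / A
M = 7415 cm^3 / 3210 cm^2 = 2.3100 cm


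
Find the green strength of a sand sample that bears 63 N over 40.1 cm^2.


Formula: Compressive Strength = Force / Area
Strength = 63 N / 40.1 cm^2 = 1.5711 N/cm^2


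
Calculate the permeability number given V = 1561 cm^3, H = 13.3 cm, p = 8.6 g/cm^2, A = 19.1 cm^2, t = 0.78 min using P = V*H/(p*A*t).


Formula: Permeability Number P = (V * H) / (p * A * t)
Numerator: V * H = 1561 * 13.3 = 20761.3
Denominator: p * A * t = 8.6 * 19.1 * 0.78 = 128.1228
P = 20761.3 / 128.1228 = 162.0422

162.0422


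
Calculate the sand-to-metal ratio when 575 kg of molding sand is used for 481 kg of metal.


Formula: Sand-to-Metal Ratio = W_sand / W_metal
Ratio = 575 kg / 481 kg = 1.1954

Final answer: 1.1954


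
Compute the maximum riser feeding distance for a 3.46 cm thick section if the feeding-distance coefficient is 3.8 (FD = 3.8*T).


Formula: FD = 3.8 * T  (riser feeding-distance rule)
FD = 3.8 * 3.46 cm = 13.1480 cm


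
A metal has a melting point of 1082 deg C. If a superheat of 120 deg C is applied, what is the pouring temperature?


Formula: T_pour = T_melt + Superheat
T_pour = 1082 + 120 = 1202 deg C

1202 deg C


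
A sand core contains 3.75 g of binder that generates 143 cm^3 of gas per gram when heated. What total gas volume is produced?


Formula: V_gas = W_binder * gas_evolution_rate
V = 3.75 g * 143 cm^3/g = 536.2500 cm^3

Answer: 536.2500 cm^3


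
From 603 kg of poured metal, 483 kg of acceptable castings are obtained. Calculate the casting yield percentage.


Formula: Casting Yield = (W_good / W_total) * 100
Yield = (483 kg / 603 kg) * 100 = 80.0995%


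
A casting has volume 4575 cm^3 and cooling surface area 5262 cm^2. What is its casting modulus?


Formula: Casting Modulus M = V / A
M = 4575 cm^3 / 5262 cm^2 = 0.8694 cm

Final answer: 0.8694 cm


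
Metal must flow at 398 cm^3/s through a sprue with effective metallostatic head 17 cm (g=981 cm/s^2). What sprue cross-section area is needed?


Formula: v = sqrt(2*g*h), A = Q/v
Velocity: v = sqrt(2 * 981 * 17) = sqrt(33354) = 182.6308 cm/s
Sprue area: A = Q / v = 398 / 182.6308 = 2.1793 cm^2

Final answer: 2.1793 cm^2


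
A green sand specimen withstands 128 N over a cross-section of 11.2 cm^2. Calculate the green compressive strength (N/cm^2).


Formula: Compressive Strength = Force / Area
Strength = 128 N / 11.2 cm^2 = 11.4286 N/cm^2

Final answer: 11.4286 N/cm^2


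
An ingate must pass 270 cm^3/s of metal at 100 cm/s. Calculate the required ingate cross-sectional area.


Formula: A_ingate = Q / v  (continuity equation)
A = 270 cm^3/s / 100 cm/s = 2.7000 cm^2

Answer: 2.7000 cm^2


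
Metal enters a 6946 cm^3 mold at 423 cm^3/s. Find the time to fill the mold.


Formula: t_fill = V_mold / Q_flow
t = 6946 cm^3 / 423 cm^3/s = 16.4208 s

Answer: 16.4208 s


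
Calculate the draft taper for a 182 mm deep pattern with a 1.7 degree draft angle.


Formula: taper = depth * tan(draft_angle)
tan(1.7 deg) = 0.0296793
taper = 182 mm * 0.0296793 = 5.4016 mm


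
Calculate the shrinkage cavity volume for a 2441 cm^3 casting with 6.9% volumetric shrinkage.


Formula: V_shrink = V_casting * shrinkage_pct / 100
V_shrink = 2441 cm^3 * 6.9 / 100 = 168.4290 cm^3

Final answer: 168.4290 cm^3


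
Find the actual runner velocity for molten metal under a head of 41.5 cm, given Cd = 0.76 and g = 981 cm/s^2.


Formula: v = Cd * sqrt(2 * g * h)  (Torricelli with discharge coefficient)
2*g*h = 2 * 981 * 41.5 = 81423.0 cm^2/s^2
sqrt(81423.0) = 285.34716 cm/s
v = 0.76 * 285.34716 = 216.8638 cm/s


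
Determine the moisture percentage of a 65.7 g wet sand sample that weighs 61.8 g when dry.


Formula: MC = (W_wet - W_dry) / W_wet * 100
Water mass = 65.7 - 61.8 = 3.9 g
MC = 3.9 / 65.7 * 100 = 5.9361%

Answer: 5.9361%


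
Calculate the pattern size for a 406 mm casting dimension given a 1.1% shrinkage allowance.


Formula: L_pattern = L_casting * (1 + shrinkage_rate/100)
Shrinkage factor = 1 + 1.1/100 = 1.011
L_pattern = 406 mm * 1.011 = 410.4660 mm

Final answer: 410.4660 mm


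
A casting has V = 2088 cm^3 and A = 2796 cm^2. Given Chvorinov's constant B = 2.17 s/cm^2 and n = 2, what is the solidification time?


Formula: t_s = B * (V/A)^n  (Chvorinov's rule, n=2)
Modulus M = V/A = 2088/2796 = 0.746781 cm
M^2 = 0.746781^2 = 0.557682 cm^2
t_s = 2.17 * 0.557682 = 1.2102 s

Final answer: 1.2102 s


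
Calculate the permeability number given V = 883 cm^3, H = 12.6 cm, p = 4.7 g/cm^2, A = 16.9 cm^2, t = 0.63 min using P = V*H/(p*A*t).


Formula: Permeability Number P = (V * H) / (p * A * t)
Numerator: V * H = 883 * 12.6 = 11125.8
Denominator: p * A * t = 4.7 * 16.9 * 0.63 = 50.0409
P = 11125.8 / 50.0409 = 222.3341


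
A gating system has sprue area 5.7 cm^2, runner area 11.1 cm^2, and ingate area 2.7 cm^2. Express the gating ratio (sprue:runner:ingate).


Sprue:Runner:Ingate = 1 : 11.1/5.7 : 2.7/5.7 = 1:1.95:0.47

Final answer: 1:1.95:0.47


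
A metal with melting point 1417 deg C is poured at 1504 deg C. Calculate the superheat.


Formula: Superheat = T_pour - T_melt
Superheat = 1504 - 1417 = 87 deg C

Answer: 87 deg C


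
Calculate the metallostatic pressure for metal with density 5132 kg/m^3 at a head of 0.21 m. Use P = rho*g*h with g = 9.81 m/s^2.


Formula: P = rho * g * h
rho * g = 5132 * 9.81 = 50344.92 N/m^3
P = 50344.92 * 0.21 = 10572.4332 Pa

Answer: 10572.4332 Pa


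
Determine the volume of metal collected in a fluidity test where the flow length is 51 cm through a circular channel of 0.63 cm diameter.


Formula: V = pi * (d/2)^2 * L  (cylinder volume)
Radius = 0.63/2 = 0.315 cm
V = pi * 0.315^2 * 51 = 15.8980 cm^3

Answer: 15.8980 cm^3


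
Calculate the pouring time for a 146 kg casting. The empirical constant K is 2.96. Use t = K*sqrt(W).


Formula: t = K * sqrt(W)
sqrt(W) = sqrt(146) = 12.08305
t = 2.96 * 12.08305 = 35.7658 s

Answer: 35.7658 s


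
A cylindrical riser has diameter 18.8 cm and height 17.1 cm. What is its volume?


Formula: V = pi * (D/2)^2 * H  (cylinder volume)
Radius = D/2 = 18.8/2 = 9.4 cm
V = pi * 9.4^2 * 17.1 = 4746.8083 cm^3


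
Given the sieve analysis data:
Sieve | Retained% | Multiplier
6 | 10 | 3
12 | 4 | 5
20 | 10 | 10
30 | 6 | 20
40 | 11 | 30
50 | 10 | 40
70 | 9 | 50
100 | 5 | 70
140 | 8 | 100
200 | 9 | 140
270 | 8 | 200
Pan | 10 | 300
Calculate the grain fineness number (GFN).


Formula: GFN = sum(pct * multiplier) / sum(pct)
sum(pct * multiplier) = 8460
sum(pct) = 100
GFN = 8460 / 100 = 84.60

84.60


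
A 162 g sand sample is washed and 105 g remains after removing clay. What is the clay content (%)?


Formula: Clay% = (W_total - W_washed) / W_total * 100
Clay mass = 162 - 105 = 57 g
Clay% = 57 / 162 * 100 = 35.1852%

Answer: 35.1852%


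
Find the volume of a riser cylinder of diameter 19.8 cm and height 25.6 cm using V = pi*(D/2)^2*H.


Formula: V = pi * (D/2)^2 * H  (cylinder volume)
Radius = D/2 = 19.8/2 = 9.9 cm
V = pi * 9.9^2 * 25.6 = 7882.4319 cm^3

Answer: 7882.4319 cm^3


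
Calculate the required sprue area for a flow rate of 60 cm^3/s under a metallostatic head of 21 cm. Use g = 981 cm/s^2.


Formula: v = sqrt(2*g*h), A = Q/v
Velocity: v = sqrt(2 * 981 * 21) = sqrt(41202) = 202.9828 cm/s
Sprue area: A = Q / v = 60 / 202.9828 = 0.2956 cm^2


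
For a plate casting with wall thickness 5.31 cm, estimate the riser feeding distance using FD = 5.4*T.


Formula: FD = 5.4 * T  (riser feeding-distance rule)
FD = 5.4 * 5.31 cm = 28.6740 cm


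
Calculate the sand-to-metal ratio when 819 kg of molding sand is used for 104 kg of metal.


Formula: Sand-to-Metal Ratio = W_sand / W_metal
Ratio = 819 kg / 104 kg = 7.8750

Answer: 7.8750


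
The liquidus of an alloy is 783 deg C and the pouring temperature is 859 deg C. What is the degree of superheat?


Formula: Superheat = T_pour - T_melt
Superheat = 859 - 783 = 76 deg C


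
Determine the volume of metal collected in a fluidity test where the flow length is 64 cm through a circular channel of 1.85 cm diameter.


Formula: V = pi * (d/2)^2 * L  (cylinder volume)
Radius = 1.85/2 = 0.925 cm
V = pi * 0.925^2 * 64 = 172.0336 cm^3


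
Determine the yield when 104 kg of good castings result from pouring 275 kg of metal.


Formula: Casting Yield = (W_good / W_total) * 100
Yield = (104 kg / 275 kg) * 100 = 37.8182%

Final answer: 37.8182%


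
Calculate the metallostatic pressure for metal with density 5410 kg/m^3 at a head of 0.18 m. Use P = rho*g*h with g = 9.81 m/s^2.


Formula: P = rho * g * h
rho * g = 5410 * 9.81 = 53072.1 N/m^3
P = 53072.1 * 0.18 = 9552.9780 Pa

9552.9780 Pa


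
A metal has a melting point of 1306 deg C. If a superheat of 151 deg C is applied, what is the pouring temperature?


Formula: T_pour = T_melt + Superheat
T_pour = 1306 + 151 = 1457 deg C

Answer: 1457 deg C


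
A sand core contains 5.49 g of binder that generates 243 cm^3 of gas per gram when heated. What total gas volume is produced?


Formula: V_gas = W_binder * gas_evolution_rate
V = 5.49 g * 243 cm^3/g = 1334.0700 cm^3

1334.0700 cm^3


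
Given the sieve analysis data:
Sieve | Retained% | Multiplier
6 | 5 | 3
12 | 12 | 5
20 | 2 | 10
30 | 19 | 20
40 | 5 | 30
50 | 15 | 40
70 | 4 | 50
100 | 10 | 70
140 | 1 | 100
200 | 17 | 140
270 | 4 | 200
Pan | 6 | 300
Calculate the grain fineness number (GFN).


Formula: GFN = sum(pct * multiplier) / sum(pct)
sum(pct * multiplier) = 7205
sum(pct) = 100
GFN = 7205 / 100 = 72.05

Final answer: 72.05


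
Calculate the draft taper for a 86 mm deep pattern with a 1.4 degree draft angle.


Formula: taper = depth * tan(draft_angle)
tan(1.4 deg) = 0.0244395
taper = 86 mm * 0.0244395 = 2.1018 mm


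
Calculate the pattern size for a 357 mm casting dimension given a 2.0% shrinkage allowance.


Formula: L_pattern = L_casting * (1 + shrinkage_rate/100)
Shrinkage factor = 1 + 2.0/100 = 1.02
L_pattern = 357 mm * 1.02 = 364.1400 mm


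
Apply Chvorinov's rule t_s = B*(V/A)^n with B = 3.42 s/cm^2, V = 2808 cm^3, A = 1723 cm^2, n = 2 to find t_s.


Formula: t_s = B * (V/A)^n  (Chvorinov's rule, n=2)
Modulus M = V/A = 2808/1723 = 1.629716 cm
M^2 = 1.629716^2 = 2.655974 cm^2
t_s = 3.42 * 2.655974 = 9.0834 s

Answer: 9.0834 s


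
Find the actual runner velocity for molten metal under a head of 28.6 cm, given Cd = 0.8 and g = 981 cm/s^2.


Formula: v = Cd * sqrt(2 * g * h)  (Torricelli with discharge coefficient)
2*g*h = 2 * 981 * 28.6 = 56113.2 cm^2/s^2
sqrt(56113.2) = 236.88225 cm/s
v = 0.8 * 236.88225 = 189.5058 cm/s


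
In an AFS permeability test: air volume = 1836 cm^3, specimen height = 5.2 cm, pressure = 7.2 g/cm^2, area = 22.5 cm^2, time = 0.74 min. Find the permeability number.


Formula: Permeability Number P = (V * H) / (p * A * t)
Numerator: V * H = 1836 * 5.2 = 9547.2
Denominator: p * A * t = 7.2 * 22.5 * 0.74 = 119.88
P = 9547.2 / 119.88 = 79.6396

79.6396


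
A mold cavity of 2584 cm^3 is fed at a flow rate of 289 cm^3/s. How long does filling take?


Formula: t_fill = V_mold / Q_flow
t = 2584 cm^3 / 289 cm^3/s = 8.9412 s

Final answer: 8.9412 s


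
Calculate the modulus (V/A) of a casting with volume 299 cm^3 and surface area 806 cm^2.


Formula: Casting Modulus M = V / A
M = 299 cm^3 / 806 cm^2 = 0.3710 cm


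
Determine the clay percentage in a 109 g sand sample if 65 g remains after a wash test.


Formula: Clay% = (W_total - W_washed) / W_total * 100
Clay mass = 109 - 65 = 44 g
Clay% = 44 / 109 * 100 = 40.3670%

Final answer: 40.3670%


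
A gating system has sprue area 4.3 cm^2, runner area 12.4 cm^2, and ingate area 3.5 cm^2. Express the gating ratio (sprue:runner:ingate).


Sprue:Runner:Ingate = 1 : 12.4/4.3 : 3.5/4.3 = 1:2.88:0.81


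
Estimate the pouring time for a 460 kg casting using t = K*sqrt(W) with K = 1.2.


Formula: t = K * sqrt(W)
sqrt(W) = sqrt(460) = 21.44761
t = 1.2 * 21.44761 = 25.7371 s

Final answer: 25.7371 s


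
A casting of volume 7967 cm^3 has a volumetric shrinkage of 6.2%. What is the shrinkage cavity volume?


Formula: V_shrink = V_casting * shrinkage_pct / 100
V_shrink = 7967 cm^3 * 6.2 / 100 = 493.9540 cm^3


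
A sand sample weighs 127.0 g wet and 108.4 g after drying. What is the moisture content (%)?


Formula: MC = (W_wet - W_dry) / W_wet * 100
Water mass = 127.0 - 108.4 = 18.6 g
MC = 18.6 / 127.0 * 100 = 14.6457%


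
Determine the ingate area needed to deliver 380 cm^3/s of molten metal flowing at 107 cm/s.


Formula: A_ingate = Q / v  (continuity equation)
A = 380 cm^3/s / 107 cm/s = 3.5514 cm^2

3.5514 cm^2


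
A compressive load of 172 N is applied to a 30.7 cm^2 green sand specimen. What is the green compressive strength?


Formula: Compressive Strength = Force / Area
Strength = 172 N / 30.7 cm^2 = 5.6026 N/cm^2


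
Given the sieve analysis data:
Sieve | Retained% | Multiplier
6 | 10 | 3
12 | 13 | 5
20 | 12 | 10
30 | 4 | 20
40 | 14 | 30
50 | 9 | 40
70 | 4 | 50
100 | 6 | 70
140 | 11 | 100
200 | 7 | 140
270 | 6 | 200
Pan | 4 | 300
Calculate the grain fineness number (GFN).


Formula: GFN = sum(pct * multiplier) / sum(pct)
sum(pct * multiplier) = 6175
sum(pct) = 100
GFN = 6175 / 100 = 61.75


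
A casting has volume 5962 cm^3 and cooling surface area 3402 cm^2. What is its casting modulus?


Formula: Casting Modulus M = V / A
M = 5962 cm^3 / 3402 cm^2 = 1.7525 cm

Final answer: 1.7525 cm


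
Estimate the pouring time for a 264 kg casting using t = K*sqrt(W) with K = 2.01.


Formula: t = K * sqrt(W)
sqrt(W) = sqrt(264) = 16.24808
t = 2.01 * 16.24808 = 32.6586 s

Final answer: 32.6586 s


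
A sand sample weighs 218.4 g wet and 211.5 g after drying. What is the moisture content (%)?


Formula: MC = (W_wet - W_dry) / W_wet * 100
Water mass = 218.4 - 211.5 = 6.9 g
MC = 6.9 / 218.4 * 100 = 3.1593%

Answer: 3.1593%


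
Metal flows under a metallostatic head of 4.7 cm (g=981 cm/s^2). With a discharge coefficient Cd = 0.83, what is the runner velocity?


Formula: v = Cd * sqrt(2 * g * h)  (Torricelli with discharge coefficient)
2*g*h = 2 * 981 * 4.7 = 9221.4 cm^2/s^2
sqrt(9221.4) = 96.02812 cm/s
v = 0.83 * 96.02812 = 79.7033 cm/s


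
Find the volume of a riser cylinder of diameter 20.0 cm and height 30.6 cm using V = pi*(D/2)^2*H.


Formula: V = pi * (D/2)^2 * H  (cylinder volume)
Radius = D/2 = 20.0/2 = 10.0 cm
V = pi * 10.0^2 * 30.6 = 9613.2735 cm^3

Final answer: 9613.2735 cm^3


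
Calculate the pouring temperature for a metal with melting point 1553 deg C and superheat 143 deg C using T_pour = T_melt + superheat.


Formula: T_pour = T_melt + Superheat
T_pour = 1553 + 143 = 1696 deg C


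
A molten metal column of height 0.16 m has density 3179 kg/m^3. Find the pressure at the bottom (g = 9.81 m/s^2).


Formula: P = rho * g * h
rho * g = 3179 * 9.81 = 31185.99 N/m^3
P = 31185.99 * 0.16 = 4989.7584 Pa


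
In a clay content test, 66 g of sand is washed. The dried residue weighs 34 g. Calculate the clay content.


Formula: Clay% = (W_total - W_washed) / W_total * 100
Clay mass = 66 - 34 = 32 g
Clay% = 32 / 66 * 100 = 48.4848%

Final answer: 48.4848%


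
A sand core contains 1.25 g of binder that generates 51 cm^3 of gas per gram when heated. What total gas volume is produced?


Formula: V_gas = W_binder * gas_evolution_rate
V = 1.25 g * 51 cm^3/g = 63.7500 cm^3


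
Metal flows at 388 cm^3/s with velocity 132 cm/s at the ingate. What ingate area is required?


Formula: A_ingate = Q / v  (continuity equation)
A = 388 cm^3/s / 132 cm/s = 2.9394 cm^2

2.9394 cm^2


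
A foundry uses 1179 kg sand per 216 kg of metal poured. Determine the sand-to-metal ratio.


Formula: Sand-to-Metal Ratio = W_sand / W_metal
Ratio = 1179 kg / 216 kg = 5.4583

Final answer: 5.4583


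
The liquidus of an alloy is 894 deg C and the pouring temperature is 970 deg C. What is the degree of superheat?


Formula: Superheat = T_pour - T_melt
Superheat = 970 - 894 = 76 deg C


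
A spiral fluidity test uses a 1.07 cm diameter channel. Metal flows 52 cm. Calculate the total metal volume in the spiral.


Formula: V = pi * (d/2)^2 * L  (cylinder volume)
Radius = 1.07/2 = 0.535 cm
V = pi * 0.535^2 * 52 = 46.7585 cm^3

Final answer: 46.7585 cm^3


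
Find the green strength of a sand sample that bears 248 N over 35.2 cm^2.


Formula: Compressive Strength = Force / Area
Strength = 248 N / 35.2 cm^2 = 7.0455 N/cm^2


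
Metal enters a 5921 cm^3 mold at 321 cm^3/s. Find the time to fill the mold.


Formula: t_fill = V_mold / Q_flow
t = 5921 cm^3 / 321 cm^3/s = 18.4455 s

Answer: 18.4455 s


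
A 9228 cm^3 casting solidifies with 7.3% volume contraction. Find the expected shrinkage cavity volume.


Formula: V_shrink = V_casting * shrinkage_pct / 100
V_shrink = 9228 cm^3 * 7.3 / 100 = 673.6440 cm^3

Final answer: 673.6440 cm^3


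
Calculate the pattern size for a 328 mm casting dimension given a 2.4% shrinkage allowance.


Formula: L_pattern = L_casting * (1 + shrinkage_rate/100)
Shrinkage factor = 1 + 2.4/100 = 1.024
L_pattern = 328 mm * 1.024 = 335.8720 mm

Answer: 335.8720 mm


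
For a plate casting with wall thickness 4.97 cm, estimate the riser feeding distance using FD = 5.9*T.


Formula: FD = 5.9 * T  (riser feeding-distance rule)
FD = 5.9 * 4.97 cm = 29.3230 cm

Answer: 29.3230 cm


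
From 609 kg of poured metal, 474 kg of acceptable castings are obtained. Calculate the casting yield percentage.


Formula: Casting Yield = (W_good / W_total) * 100
Yield = (474 kg / 609 kg) * 100 = 77.8325%

Answer: 77.8325%


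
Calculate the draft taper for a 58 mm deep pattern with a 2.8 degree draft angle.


Formula: taper = depth * tan(draft_angle)
tan(2.8 deg) = 0.0489082
taper = 58 mm * 0.0489082 = 2.8367 mm


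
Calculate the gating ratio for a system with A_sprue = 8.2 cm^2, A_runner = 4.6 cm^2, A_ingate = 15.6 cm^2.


Sprue:Runner:Ingate = 1 : 4.6/8.2 : 15.6/8.2 = 1:0.56:1.90


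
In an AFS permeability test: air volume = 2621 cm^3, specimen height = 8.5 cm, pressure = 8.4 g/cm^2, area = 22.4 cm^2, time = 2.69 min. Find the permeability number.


Formula: Permeability Number P = (V * H) / (p * A * t)
Numerator: V * H = 2621 * 8.5 = 22278.5
Denominator: p * A * t = 8.4 * 22.4 * 2.69 = 506.1504
P = 22278.5 / 506.1504 = 44.0156

Final answer: 44.0156


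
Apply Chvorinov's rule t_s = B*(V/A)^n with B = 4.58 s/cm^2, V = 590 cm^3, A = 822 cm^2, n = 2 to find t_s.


Formula: t_s = B * (V/A)^n  (Chvorinov's rule, n=2)
Modulus M = V/A = 590/822 = 0.717762 cm
M^2 = 0.717762^2 = 0.515182 cm^2
t_s = 4.58 * 0.515182 = 2.3595 s


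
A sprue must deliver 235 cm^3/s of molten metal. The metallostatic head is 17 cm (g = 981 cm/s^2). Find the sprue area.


Formula: v = sqrt(2*g*h), A = Q/v
Velocity: v = sqrt(2 * 981 * 17) = sqrt(33354) = 182.6308 cm/s
Sprue area: A = Q / v = 235 / 182.6308 = 1.2867 cm^2

1.2867 cm^2


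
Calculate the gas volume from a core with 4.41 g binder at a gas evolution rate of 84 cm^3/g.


Formula: V_gas = W_binder * gas_evolution_rate
V = 4.41 g * 84 cm^3/g = 370.4400 cm^3

370.4400 cm^3


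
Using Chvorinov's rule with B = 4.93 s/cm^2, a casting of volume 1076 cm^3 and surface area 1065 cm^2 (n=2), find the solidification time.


Formula: t_s = B * (V/A)^n  (Chvorinov's rule, n=2)
Modulus M = V/A = 1076/1065 = 1.010329 cm
M^2 = 1.010329^2 = 1.020765 cm^2
t_s = 4.93 * 1.020765 = 5.0324 s

Answer: 5.0324 s


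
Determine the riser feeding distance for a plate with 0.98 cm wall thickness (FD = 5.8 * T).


Formula: FD = 5.8 * T  (riser feeding-distance rule)
FD = 5.8 * 0.98 cm = 5.6840 cm

5.6840 cm


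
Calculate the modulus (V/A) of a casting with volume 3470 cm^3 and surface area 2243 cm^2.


Formula: Casting Modulus M = V / A
M = 3470 cm^3 / 2243 cm^2 = 1.5470 cm


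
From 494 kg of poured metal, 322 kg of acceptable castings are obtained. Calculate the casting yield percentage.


Formula: Casting Yield = (W_good / W_total) * 100
Yield = (322 kg / 494 kg) * 100 = 65.1822%

65.1822%


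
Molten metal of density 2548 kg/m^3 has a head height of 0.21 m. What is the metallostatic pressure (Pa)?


Formula: P = rho * g * h
rho * g = 2548 * 9.81 = 24995.88 N/m^3
P = 24995.88 * 0.21 = 5249.1348 Pa


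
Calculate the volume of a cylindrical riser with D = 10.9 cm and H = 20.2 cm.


Formula: V = pi * (D/2)^2 * H  (cylinder volume)
Radius = D/2 = 10.9/2 = 5.45 cm
V = pi * 5.45^2 * 20.2 = 1884.9257 cm^3

Answer: 1884.9257 cm^3


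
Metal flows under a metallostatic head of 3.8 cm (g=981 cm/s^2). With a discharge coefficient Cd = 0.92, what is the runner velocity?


Formula: v = Cd * sqrt(2 * g * h)  (Torricelli with discharge coefficient)
2*g*h = 2 * 981 * 3.8 = 7455.6 cm^2/s^2
sqrt(7455.6) = 86.34582 cm/s
v = 0.92 * 86.34582 = 79.4382 cm/s

Answer: 79.4382 cm/s


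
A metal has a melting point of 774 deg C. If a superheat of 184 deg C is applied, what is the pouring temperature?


Formula: T_pour = T_melt + Superheat
T_pour = 774 + 184 = 958 deg C

958 deg C


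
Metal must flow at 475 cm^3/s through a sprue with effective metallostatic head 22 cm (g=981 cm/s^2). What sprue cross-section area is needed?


Formula: v = sqrt(2*g*h), A = Q/v
Velocity: v = sqrt(2 * 981 * 22) = sqrt(43164) = 207.7595 cm/s
Sprue area: A = Q / v = 475 / 207.7595 = 2.2863 cm^2

2.2863 cm^2


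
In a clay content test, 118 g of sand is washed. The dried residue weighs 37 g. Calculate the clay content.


Formula: Clay% = (W_total - W_washed) / W_total * 100
Clay mass = 118 - 37 = 81 g
Clay% = 81 / 118 * 100 = 68.6441%

Answer: 68.6441%


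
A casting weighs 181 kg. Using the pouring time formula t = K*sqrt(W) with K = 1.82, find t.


Formula: t = K * sqrt(W)
sqrt(W) = sqrt(181) = 13.45362
t = 1.82 * 13.45362 = 24.4856 s

Final answer: 24.4856 s


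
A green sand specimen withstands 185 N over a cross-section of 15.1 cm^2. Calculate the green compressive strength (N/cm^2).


Formula: Compressive Strength = Force / Area
Strength = 185 N / 15.1 cm^2 = 12.2517 N/cm^2

12.2517 N/cm^2


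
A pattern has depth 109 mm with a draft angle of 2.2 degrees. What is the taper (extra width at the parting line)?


Formula: taper = depth * tan(draft_angle)
tan(2.2 deg) = 0.0384161
taper = 109 mm * 0.0384161 = 4.1874 mm

Final answer: 4.1874 mm


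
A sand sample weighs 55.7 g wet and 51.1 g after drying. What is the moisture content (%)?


Formula: MC = (W_wet - W_dry) / W_wet * 100
Water mass = 55.7 - 51.1 = 4.6 g
MC = 4.6 / 55.7 * 100 = 8.2585%


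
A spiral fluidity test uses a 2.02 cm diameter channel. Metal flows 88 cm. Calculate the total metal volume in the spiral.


Formula: V = pi * (d/2)^2 * L  (cylinder volume)
Radius = 2.02/2 = 1.01 cm
V = pi * 1.01^2 * 88 = 282.0170 cm^3

Final answer: 282.0170 cm^3


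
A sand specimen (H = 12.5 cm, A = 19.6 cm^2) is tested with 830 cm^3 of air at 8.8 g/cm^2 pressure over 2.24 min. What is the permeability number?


Formula: Permeability Number P = (V * H) / (p * A * t)
Numerator: V * H = 830 * 12.5 = 10375.0
Denominator: p * A * t = 8.8 * 19.6 * 2.24 = 386.3552
P = 10375.0 / 386.3552 = 26.8535

Answer: 26.8535


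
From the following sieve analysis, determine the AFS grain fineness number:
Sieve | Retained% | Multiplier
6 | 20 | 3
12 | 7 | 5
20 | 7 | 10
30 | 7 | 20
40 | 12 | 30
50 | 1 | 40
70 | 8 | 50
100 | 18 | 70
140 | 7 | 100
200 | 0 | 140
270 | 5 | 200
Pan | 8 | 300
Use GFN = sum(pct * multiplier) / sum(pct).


Formula: GFN = sum(pct * multiplier) / sum(pct)
sum(pct * multiplier) = 6465
sum(pct) = 100
GFN = 6465 / 100 = 64.65

64.65


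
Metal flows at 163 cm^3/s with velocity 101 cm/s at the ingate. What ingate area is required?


Formula: A_ingate = Q / v  (continuity equation)
A = 163 cm^3/s / 101 cm/s = 1.6139 cm^2

Answer: 1.6139 cm^2


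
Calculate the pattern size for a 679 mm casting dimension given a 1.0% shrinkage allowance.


Formula: L_pattern = L_casting * (1 + shrinkage_rate/100)
Shrinkage factor = 1 + 1.0/100 = 1.01
L_pattern = 679 mm * 1.01 = 685.7900 mm

Answer: 685.7900 mm


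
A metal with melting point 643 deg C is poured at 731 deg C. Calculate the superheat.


Formula: Superheat = T_pour - T_melt
Superheat = 731 - 643 = 88 deg C

Answer: 88 deg C


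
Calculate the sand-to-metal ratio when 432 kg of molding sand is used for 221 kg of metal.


Formula: Sand-to-Metal Ratio = W_sand / W_metal
Ratio = 432 kg / 221 kg = 1.9548


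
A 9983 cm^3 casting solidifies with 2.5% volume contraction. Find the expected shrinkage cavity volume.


Formula: V_shrink = V_casting * shrinkage_pct / 100
V_shrink = 9983 cm^3 * 2.5 / 100 = 249.5750 cm^3

Final answer: 249.5750 cm^3


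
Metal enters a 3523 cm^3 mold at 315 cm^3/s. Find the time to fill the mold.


Formula: t_fill = V_mold / Q_flow
t = 3523 cm^3 / 315 cm^3/s = 11.1841 s


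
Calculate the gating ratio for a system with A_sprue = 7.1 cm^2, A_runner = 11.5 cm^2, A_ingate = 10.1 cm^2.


Sprue:Runner:Ingate = 1 : 11.5/7.1 : 10.1/7.1 = 1:1.62:1.42

Answer: 1:1.62:1.42


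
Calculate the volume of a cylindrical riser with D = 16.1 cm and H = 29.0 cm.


Formula: V = pi * (D/2)^2 * H  (cylinder volume)
Radius = D/2 = 16.1/2 = 8.05 cm
V = pi * 8.05^2 * 29.0 = 5903.9087 cm^3

Answer: 5903.9087 cm^3


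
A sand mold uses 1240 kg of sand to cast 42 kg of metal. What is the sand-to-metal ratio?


Formula: Sand-to-Metal Ratio = W_sand / W_metal
Ratio = 1240 kg / 42 kg = 29.5238

29.5238


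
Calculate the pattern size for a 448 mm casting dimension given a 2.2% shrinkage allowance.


Formula: L_pattern = L_casting * (1 + shrinkage_rate/100)
Shrinkage factor = 1 + 2.2/100 = 1.022
L_pattern = 448 mm * 1.022 = 457.8560 mm

Answer: 457.8560 mm


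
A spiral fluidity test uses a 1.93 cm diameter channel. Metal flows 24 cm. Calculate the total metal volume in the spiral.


Formula: V = pi * (d/2)^2 * L  (cylinder volume)
Radius = 1.93/2 = 0.965 cm
V = pi * 0.965^2 * 24 = 70.2127 cm^3


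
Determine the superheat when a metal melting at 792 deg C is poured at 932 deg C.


Formula: Superheat = T_pour - T_melt
Superheat = 932 - 792 = 140 deg C

140 deg C


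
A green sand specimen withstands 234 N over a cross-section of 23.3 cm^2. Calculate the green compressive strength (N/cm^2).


Formula: Compressive Strength = Force / Area
Strength = 234 N / 23.3 cm^2 = 10.0429 N/cm^2

Final answer: 10.0429 N/cm^2


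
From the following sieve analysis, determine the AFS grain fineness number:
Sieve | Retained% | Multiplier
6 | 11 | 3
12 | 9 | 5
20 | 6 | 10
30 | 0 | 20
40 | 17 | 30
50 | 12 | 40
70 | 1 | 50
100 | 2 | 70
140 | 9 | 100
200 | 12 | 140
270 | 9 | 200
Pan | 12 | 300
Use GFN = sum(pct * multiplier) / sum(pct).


Formula: GFN = sum(pct * multiplier) / sum(pct)
sum(pct * multiplier) = 9298
sum(pct) = 100
GFN = 9298 / 100 = 92.98

Answer: 92.98


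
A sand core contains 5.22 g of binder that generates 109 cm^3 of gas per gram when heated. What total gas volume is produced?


Formula: V_gas = W_binder * gas_evolution_rate
V = 5.22 g * 109 cm^3/g = 568.9800 cm^3

568.9800 cm^3


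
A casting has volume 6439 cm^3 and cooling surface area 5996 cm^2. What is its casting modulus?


Formula: Casting Modulus M = V / A
M = 6439 cm^3 / 5996 cm^2 = 1.0739 cm

1.0739 cm


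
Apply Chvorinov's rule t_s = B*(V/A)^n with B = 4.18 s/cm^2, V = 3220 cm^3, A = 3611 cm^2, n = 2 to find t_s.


Formula: t_s = B * (V/A)^n  (Chvorinov's rule, n=2)
Modulus M = V/A = 3220/3611 = 0.891720 cm
M^2 = 0.891720^2 = 0.795165 cm^2
t_s = 4.18 * 0.795165 = 3.3238 s

Answer: 3.3238 s


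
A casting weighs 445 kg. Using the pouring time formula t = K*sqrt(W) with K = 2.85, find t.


Formula: t = K * sqrt(W)
sqrt(W) = sqrt(445) = 21.09502
t = 2.85 * 21.09502 = 60.1208 s

60.1208 s


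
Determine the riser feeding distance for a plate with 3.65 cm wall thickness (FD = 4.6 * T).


Formula: FD = 4.6 * T  (riser feeding-distance rule)
FD = 4.6 * 3.65 cm = 16.7900 cm

Final answer: 16.7900 cm


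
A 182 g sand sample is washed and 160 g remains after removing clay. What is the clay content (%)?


Formula: Clay% = (W_total - W_washed) / W_total * 100
Clay mass = 182 - 160 = 22 g
Clay% = 22 / 182 * 100 = 12.0879%


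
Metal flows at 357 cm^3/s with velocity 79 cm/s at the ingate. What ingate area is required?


Formula: A_ingate = Q / v  (continuity equation)
A = 357 cm^3/s / 79 cm/s = 4.5190 cm^2

Answer: 4.5190 cm^2


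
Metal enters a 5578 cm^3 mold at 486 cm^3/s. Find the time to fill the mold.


Formula: t_fill = V_mold / Q_flow
t = 5578 cm^3 / 486 cm^3/s = 11.4774 s

11.4774 s


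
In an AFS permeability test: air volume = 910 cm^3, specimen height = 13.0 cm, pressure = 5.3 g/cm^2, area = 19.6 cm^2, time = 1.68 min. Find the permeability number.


Formula: Permeability Number P = (V * H) / (p * A * t)
Numerator: V * H = 910 * 13.0 = 11830.0
Denominator: p * A * t = 5.3 * 19.6 * 1.68 = 174.5184
P = 11830.0 / 174.5184 = 67.7865

Final answer: 67.7865


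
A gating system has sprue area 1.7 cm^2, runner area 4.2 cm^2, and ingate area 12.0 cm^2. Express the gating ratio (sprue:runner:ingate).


Sprue:Runner:Ingate = 1 : 4.2/1.7 : 12.0/1.7 = 1:2.47:7.06

Final answer: 1:2.47:7.06


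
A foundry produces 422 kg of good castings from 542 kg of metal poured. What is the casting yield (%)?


Formula: Casting Yield = (W_good / W_total) * 100
Yield = (422 kg / 542 kg) * 100 = 77.8598%


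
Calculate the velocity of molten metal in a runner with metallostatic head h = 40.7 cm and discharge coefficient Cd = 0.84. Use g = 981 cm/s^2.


Formula: v = Cd * sqrt(2 * g * h)  (Torricelli with discharge coefficient)
2*g*h = 2 * 981 * 40.7 = 79853.4 cm^2/s^2
sqrt(79853.4) = 282.58344 cm/s
v = 0.84 * 282.58344 = 237.3701 cm/s

Answer: 237.3701 cm/s


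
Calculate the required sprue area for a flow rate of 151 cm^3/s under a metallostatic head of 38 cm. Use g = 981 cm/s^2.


Formula: v = sqrt(2*g*h), A = Q/v
Velocity: v = sqrt(2 * 981 * 38) = sqrt(74556) = 273.0494 cm/s
Sprue area: A = Q / v = 151 / 273.0494 = 0.5530 cm^2

0.5530 cm^2


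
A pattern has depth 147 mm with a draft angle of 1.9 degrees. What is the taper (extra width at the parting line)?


Formula: taper = depth * tan(draft_angle)
tan(1.9 deg) = 0.0331734
taper = 147 mm * 0.0331734 = 4.8765 mm

4.8765 mm


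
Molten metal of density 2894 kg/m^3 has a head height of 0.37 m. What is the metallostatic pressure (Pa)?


Formula: P = rho * g * h
rho * g = 2894 * 9.81 = 28390.14 N/m^3
P = 28390.14 * 0.37 = 10504.3518 Pa

10504.3518 Pa


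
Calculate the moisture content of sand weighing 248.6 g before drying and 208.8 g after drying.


Formula: MC = (W_wet - W_dry) / W_wet * 100
Water mass = 248.6 - 208.8 = 39.8 g
MC = 39.8 / 248.6 * 100 = 16.0097%


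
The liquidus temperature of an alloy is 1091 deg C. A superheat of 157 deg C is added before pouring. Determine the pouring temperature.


Formula: T_pour = T_melt + Superheat
T_pour = 1091 + 157 = 1248 deg C

Answer: 1248 deg C


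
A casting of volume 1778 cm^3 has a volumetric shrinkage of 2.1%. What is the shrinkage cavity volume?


Formula: V_shrink = V_casting * shrinkage_pct / 100
V_shrink = 1778 cm^3 * 2.1 / 100 = 37.3380 cm^3

Final answer: 37.3380 cm^3


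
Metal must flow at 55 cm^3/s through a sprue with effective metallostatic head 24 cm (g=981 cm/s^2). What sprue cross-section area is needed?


Formula: v = sqrt(2*g*h), A = Q/v
Velocity: v = sqrt(2 * 981 * 24) = sqrt(47088) = 216.9977 cm/s
Sprue area: A = Q / v = 55 / 216.9977 = 0.2535 cm^2

0.2535 cm^2


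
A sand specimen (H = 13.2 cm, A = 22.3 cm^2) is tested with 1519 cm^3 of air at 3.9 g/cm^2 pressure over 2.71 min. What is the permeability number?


Formula: Permeability Number P = (V * H) / (p * A * t)
Numerator: V * H = 1519 * 13.2 = 20050.8
Denominator: p * A * t = 3.9 * 22.3 * 2.71 = 235.6887
P = 20050.8 / 235.6887 = 85.0732

Final answer: 85.0732


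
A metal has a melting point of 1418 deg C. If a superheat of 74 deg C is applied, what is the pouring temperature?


Formula: T_pour = T_melt + Superheat
T_pour = 1418 + 74 = 1492 deg C

1492 deg C


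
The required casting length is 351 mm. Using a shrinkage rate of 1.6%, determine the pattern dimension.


Formula: L_pattern = L_casting * (1 + shrinkage_rate/100)
Shrinkage factor = 1 + 1.6/100 = 1.016
L_pattern = 351 mm * 1.016 = 356.6160 mm

356.6160 mm


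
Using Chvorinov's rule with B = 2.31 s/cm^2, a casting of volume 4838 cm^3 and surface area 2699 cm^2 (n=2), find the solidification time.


Formula: t_s = B * (V/A)^n  (Chvorinov's rule, n=2)
Modulus M = V/A = 4838/2699 = 1.792516 cm
M^2 = 1.792516^2 = 3.213114 cm^2
t_s = 2.31 * 3.213114 = 7.4223 s

7.4223 s


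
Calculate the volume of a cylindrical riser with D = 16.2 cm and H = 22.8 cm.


Formula: V = pi * (D/2)^2 * H  (cylinder volume)
Radius = D/2 = 16.2/2 = 8.1 cm
V = pi * 8.1^2 * 22.8 = 4699.5336 cm^3


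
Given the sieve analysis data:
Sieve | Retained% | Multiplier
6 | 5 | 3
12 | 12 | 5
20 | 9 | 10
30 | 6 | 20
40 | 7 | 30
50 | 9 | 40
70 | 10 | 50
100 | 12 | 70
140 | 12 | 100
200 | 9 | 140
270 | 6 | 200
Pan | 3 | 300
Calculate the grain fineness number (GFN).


Formula: GFN = sum(pct * multiplier) / sum(pct)
sum(pct * multiplier) = 6755
sum(pct) = 100
GFN = 6755 / 100 = 67.55

67.55


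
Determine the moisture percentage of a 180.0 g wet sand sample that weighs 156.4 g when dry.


Formula: MC = (W_wet - W_dry) / W_wet * 100
Water mass = 180.0 - 156.4 = 23.6 g
MC = 23.6 / 180.0 * 100 = 13.1111%

Answer: 13.1111%


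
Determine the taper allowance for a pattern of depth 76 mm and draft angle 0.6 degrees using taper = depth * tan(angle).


Formula: taper = depth * tan(draft_angle)
tan(0.6 deg) = 0.0104724
taper = 76 mm * 0.0104724 = 0.7959 mm

Answer: 0.7959 mm


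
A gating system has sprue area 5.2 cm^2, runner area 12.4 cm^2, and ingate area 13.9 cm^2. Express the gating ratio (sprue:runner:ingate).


Sprue:Runner:Ingate = 1 : 12.4/5.2 : 13.9/5.2 = 1:2.38:2.67

Answer: 1:2.38:2.67


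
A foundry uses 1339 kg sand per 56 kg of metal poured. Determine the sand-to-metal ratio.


Formula: Sand-to-Metal Ratio = W_sand / W_metal
Ratio = 1339 kg / 56 kg = 23.9107

Final answer: 23.9107


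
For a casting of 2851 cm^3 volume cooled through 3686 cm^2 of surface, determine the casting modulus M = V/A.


Formula: Casting Modulus M = V / A
M = 2851 cm^3 / 3686 cm^2 = 0.7735 cm

0.7735 cm


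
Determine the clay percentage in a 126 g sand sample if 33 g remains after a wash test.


Formula: Clay% = (W_total - W_washed) / W_total * 100
Clay mass = 126 - 33 = 93 g
Clay% = 93 / 126 * 100 = 73.8095%

73.8095%


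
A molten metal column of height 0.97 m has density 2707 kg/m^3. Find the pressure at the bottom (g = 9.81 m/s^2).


Formula: P = rho * g * h
rho * g = 2707 * 9.81 = 26555.67 N/m^3
P = 26555.67 * 0.97 = 25758.9999 Pa

Final answer: 25758.9999 Pa


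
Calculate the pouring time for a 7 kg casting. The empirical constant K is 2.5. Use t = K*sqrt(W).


Formula: t = K * sqrt(W)
sqrt(W) = sqrt(7) = 2.64575
t = 2.5 * 2.64575 = 6.6144 s


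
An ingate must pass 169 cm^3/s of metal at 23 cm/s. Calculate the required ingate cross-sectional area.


Formula: A_ingate = Q / v  (continuity equation)
A = 169 cm^3/s / 23 cm/s = 7.3478 cm^2

Final answer: 7.3478 cm^2


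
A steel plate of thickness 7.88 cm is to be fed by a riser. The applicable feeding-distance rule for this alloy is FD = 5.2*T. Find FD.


Formula: FD = 5.2 * T  (riser feeding-distance rule)
FD = 5.2 * 7.88 cm = 40.9760 cm

Answer: 40.9760 cm


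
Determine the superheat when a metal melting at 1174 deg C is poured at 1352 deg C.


Formula: Superheat = T_pour - T_melt
Superheat = 1352 - 1174 = 178 deg C

Answer: 178 deg C


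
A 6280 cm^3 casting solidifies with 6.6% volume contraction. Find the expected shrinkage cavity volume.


Formula: V_shrink = V_casting * shrinkage_pct / 100
V_shrink = 6280 cm^3 * 6.6 / 100 = 414.4800 cm^3

Final answer: 414.4800 cm^3


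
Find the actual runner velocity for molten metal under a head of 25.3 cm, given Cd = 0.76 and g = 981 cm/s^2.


Formula: v = Cd * sqrt(2 * g * h)  (Torricelli with discharge coefficient)
2*g*h = 2 * 981 * 25.3 = 49638.6 cm^2/s^2
sqrt(49638.6) = 222.79722 cm/s
v = 0.76 * 222.79722 = 169.3259 cm/s

169.3259 cm/s


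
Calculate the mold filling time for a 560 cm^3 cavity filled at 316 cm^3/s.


Formula: t_fill = V_mold / Q_flow
t = 560 cm^3 / 316 cm^3/s = 1.7722 s

Final answer: 1.7722 s
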